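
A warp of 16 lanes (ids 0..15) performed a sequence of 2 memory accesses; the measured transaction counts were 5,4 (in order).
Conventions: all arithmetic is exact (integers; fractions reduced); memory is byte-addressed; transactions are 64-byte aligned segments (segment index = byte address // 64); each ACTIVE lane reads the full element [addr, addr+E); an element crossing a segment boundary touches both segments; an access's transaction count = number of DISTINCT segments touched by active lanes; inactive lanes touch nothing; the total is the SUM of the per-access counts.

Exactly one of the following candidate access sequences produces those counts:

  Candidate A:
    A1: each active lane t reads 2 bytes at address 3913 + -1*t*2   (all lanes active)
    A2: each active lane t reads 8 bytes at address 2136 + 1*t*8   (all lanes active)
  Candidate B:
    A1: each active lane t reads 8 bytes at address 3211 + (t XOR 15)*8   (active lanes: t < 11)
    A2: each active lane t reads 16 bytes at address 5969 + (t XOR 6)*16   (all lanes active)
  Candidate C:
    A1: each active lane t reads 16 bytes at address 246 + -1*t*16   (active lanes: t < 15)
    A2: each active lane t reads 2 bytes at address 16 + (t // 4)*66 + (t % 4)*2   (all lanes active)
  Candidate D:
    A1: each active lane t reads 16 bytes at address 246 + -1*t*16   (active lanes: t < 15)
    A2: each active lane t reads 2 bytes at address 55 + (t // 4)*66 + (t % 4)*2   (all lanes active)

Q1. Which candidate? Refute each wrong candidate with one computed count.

A: A1 gives 2 transactions, not 5
B: A1 gives 3 transactions, not 5
D: A2 gives 5 transactions, not 4
C: all counts match (5,4)

Answer: C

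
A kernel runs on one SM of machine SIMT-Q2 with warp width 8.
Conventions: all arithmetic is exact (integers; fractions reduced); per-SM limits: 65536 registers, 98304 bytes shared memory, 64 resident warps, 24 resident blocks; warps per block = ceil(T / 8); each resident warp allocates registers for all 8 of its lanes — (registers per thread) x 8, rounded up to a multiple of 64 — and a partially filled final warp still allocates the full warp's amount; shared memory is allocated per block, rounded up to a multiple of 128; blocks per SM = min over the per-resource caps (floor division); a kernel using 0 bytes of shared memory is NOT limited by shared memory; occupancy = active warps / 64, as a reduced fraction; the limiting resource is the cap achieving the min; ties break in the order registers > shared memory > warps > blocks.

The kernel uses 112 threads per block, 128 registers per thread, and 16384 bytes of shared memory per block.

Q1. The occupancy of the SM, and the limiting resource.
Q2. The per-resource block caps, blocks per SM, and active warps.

Answer: occupancy 7/8, limited by registers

registers: 4 blocks
shared memory: 6 blocks
warps: 4 blocks
blocks: 24 blocks

Answer: 4 blocks, 56 active warps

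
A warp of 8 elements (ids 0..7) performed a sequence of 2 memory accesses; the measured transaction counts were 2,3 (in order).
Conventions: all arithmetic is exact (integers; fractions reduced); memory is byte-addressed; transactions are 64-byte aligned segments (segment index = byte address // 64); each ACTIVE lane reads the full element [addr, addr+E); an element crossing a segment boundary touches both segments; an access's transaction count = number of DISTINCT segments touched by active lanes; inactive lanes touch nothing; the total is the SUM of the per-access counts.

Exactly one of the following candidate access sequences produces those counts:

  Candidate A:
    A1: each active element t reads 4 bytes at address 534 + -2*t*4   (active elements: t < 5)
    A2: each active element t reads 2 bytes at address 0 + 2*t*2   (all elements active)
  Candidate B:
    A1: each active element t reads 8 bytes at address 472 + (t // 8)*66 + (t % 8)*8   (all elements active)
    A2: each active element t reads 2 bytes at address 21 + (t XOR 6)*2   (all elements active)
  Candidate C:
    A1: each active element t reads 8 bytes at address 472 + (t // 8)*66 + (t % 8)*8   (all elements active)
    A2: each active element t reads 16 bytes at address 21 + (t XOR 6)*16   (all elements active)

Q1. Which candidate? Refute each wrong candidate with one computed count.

A: A2 gives 1 transaction, not 3
B: A2 gives 1 transaction, not 3
C: all counts match (2,3)

Answer: C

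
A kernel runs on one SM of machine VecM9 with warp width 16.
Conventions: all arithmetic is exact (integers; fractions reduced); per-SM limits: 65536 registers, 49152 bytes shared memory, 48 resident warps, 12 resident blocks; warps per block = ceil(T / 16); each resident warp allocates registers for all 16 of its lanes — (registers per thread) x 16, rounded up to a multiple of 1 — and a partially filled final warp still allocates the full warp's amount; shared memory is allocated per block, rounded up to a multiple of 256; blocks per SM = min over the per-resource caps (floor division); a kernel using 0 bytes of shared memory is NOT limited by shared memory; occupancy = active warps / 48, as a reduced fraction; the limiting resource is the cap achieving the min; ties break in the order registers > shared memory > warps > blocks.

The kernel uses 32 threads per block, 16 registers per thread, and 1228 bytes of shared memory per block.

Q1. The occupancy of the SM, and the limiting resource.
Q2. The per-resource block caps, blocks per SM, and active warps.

Answer: occupancy 1/2, limited by blocks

registers: 128 blocks
shared memory: 38 blocks
warps: 24 blocks
blocks: 12 blocks

Answer: 12 blocks, 24 active warps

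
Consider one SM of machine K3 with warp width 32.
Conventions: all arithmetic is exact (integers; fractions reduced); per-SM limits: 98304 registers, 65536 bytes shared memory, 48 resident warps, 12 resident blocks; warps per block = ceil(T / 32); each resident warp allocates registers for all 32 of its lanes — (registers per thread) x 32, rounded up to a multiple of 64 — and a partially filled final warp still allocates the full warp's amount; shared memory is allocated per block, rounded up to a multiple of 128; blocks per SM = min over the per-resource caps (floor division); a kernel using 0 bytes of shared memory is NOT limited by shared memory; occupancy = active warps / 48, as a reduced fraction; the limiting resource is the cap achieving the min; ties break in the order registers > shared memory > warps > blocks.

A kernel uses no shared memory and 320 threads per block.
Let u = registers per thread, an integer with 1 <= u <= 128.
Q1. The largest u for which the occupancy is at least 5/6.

Answer: u = 76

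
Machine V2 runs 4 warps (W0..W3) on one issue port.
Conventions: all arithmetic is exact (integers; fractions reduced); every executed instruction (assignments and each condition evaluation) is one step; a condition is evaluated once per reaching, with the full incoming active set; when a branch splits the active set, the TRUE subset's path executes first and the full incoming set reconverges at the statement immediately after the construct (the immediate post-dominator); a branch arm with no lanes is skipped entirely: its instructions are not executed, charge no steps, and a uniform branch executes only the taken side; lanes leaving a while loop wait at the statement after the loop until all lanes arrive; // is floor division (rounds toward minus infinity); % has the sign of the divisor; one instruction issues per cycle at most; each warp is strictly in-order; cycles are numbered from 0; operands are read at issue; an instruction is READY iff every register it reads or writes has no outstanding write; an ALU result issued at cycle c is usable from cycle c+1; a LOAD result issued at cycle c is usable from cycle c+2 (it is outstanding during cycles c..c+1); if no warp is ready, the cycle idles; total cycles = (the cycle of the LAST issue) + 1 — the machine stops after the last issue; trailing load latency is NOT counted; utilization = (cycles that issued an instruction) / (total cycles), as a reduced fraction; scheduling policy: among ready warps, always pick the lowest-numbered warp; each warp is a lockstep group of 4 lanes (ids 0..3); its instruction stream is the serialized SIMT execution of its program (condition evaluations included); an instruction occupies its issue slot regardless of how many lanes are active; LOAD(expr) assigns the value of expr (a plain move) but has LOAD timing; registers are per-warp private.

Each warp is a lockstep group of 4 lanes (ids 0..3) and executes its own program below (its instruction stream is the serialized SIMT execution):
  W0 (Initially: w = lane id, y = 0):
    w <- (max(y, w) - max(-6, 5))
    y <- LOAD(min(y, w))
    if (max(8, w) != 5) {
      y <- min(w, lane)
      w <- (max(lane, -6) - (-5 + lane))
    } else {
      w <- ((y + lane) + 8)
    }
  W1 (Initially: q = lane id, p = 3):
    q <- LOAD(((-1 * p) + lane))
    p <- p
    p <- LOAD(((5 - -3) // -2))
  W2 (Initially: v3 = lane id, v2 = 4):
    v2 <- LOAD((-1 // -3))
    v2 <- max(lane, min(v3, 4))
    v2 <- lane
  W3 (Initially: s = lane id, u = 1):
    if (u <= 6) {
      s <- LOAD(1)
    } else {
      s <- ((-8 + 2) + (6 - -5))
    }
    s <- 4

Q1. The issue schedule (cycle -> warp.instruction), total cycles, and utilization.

cycle 0: W0.I0
cycle 1: W0.I1
cycle 2: W0.I2
cycle 3: W0.I3
cycle 4: W0.I4
cycle 5: W1.I0
cycle 6: W1.I1
cycle 7: W1.I2
cycle 8: W2.I0
cycle 9: W3.I0
cycle 10: W2.I1
cycle 11: W2.I2
cycle 12: W3.I1
cycle 13: idle
cycle 14: W3.I2

Answer: 15 cycles, utilization 14/15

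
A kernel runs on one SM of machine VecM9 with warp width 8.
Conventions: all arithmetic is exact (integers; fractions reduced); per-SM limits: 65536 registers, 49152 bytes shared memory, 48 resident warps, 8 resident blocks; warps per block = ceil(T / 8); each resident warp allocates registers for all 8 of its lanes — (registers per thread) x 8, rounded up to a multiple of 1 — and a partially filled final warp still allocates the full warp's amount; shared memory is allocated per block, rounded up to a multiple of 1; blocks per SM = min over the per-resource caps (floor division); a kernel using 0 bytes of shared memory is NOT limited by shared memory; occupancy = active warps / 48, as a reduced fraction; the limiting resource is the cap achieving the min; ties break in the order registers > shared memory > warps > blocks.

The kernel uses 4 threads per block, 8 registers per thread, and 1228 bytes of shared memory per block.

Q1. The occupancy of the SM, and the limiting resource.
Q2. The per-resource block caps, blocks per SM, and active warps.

Answer: occupancy 1/6, limited by blocks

registers: 1024 blocks
shared memory: 40 blocks
warps: 48 blocks
blocks: 8 blocks

Answer: 8 blocks, 8 active warps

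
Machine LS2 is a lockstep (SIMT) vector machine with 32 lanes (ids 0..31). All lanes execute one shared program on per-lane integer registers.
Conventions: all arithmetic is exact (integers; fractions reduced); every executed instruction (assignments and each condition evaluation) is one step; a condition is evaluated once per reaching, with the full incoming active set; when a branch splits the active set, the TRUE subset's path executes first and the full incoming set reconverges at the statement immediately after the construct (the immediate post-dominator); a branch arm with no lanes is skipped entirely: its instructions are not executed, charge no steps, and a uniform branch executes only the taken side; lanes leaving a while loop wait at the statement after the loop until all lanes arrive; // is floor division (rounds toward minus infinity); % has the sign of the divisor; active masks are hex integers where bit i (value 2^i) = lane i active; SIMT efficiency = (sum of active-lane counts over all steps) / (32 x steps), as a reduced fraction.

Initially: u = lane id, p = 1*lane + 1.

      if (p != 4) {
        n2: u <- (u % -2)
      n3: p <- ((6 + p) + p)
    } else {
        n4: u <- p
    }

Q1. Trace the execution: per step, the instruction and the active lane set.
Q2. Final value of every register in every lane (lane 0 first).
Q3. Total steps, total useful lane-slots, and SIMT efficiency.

step 0: eval (p != 4)                0xffffffff
step 1: u <- (u % -2)                0xfffffff7
step 2: p <- ((6 + p) + p)           0xfffffff7
step 3: u <- p                       0x00000008

Answer: 4 steps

u: 0,-1,0,4,0,-1,0,-1,0,-1,0,-1,0,-1,0,-1,0,-1,0,-1,0,-1,0,-1,0,-1,0,-1,0,-1,0,-1
p: 8,10,12,4,16,18,20,22,24,26,28,30,32,34,36,38,40,42,44,46,48,50,52,54,56,58,60,62,64,66,68,70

steps = 4; useful = 95; efficiency = 95/128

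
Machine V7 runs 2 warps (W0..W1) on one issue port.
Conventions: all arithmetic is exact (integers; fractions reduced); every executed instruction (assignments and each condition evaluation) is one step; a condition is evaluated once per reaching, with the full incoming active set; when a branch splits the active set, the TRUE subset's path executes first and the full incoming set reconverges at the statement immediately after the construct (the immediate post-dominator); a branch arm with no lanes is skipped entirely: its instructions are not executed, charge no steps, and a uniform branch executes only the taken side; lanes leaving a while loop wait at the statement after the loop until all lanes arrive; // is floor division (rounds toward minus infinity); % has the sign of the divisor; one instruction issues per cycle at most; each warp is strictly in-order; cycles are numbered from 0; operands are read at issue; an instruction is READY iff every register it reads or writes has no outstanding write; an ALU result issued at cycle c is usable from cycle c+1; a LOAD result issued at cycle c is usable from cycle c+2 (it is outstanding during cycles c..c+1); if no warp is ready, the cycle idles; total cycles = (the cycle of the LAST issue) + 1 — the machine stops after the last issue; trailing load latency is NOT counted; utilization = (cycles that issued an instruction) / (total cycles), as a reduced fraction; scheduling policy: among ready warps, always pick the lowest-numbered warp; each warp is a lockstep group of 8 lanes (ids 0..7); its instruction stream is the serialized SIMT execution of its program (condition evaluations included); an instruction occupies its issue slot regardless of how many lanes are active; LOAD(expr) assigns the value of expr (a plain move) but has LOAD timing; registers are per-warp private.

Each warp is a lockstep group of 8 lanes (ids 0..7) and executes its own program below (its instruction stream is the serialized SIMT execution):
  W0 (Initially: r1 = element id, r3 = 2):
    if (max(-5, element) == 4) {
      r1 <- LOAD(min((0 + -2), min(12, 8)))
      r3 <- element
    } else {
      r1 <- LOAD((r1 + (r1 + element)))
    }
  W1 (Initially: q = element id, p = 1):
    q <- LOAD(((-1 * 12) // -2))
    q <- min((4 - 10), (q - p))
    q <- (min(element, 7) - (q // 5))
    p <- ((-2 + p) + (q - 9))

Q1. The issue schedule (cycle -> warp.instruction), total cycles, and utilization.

cycle 0: W0.I0
cycle 1: W0.I1
cycle 2: W0.I2
cycle 3: W0.I3
cycle 4: W1.I0
cycle 5: idle
cycle 6: W1.I1
cycle 7: W1.I2
cycle 8: W1.I3

Answer: 9 cycles, utilization 8/9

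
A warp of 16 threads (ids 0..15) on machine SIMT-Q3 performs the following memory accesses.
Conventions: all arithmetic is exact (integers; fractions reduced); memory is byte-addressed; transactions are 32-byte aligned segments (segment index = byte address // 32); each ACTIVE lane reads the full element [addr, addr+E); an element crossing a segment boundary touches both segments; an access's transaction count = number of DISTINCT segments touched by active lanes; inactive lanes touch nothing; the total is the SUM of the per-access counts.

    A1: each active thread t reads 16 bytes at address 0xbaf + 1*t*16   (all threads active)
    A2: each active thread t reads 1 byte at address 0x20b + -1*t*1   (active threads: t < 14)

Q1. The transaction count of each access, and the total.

A1: 9 transactions
A2: 2 transactions

Answer: 9,2; total 11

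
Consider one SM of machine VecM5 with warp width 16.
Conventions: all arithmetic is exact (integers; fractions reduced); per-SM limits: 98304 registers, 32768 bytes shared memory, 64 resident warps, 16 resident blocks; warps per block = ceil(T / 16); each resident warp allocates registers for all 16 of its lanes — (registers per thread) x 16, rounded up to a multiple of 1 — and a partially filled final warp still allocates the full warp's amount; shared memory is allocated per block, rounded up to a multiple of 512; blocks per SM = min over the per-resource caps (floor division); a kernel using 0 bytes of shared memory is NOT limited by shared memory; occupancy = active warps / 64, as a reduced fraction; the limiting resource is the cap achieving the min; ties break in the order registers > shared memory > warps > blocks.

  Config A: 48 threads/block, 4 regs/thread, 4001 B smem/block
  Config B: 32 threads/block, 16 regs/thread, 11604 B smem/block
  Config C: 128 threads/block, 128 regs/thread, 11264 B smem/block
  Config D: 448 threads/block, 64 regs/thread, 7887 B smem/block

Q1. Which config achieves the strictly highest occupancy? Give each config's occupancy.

occupancies: A 3/8, B 1/16, C 1/4, D 7/8

Answer: D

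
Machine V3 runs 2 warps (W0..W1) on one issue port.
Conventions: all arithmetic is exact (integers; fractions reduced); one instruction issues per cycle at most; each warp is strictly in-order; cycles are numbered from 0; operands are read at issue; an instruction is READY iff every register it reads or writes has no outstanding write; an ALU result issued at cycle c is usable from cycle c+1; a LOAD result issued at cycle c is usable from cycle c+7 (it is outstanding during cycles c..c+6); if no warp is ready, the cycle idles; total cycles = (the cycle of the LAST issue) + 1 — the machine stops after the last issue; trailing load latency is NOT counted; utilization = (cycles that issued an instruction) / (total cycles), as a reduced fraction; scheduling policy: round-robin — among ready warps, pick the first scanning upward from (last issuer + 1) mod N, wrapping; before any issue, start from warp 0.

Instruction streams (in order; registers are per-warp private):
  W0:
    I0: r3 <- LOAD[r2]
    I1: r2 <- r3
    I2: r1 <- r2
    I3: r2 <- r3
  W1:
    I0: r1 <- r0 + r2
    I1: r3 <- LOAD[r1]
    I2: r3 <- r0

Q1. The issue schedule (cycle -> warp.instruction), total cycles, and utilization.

cycle 0: W0.I0
cycle 1: W1.I0
cycle 2: W1.I1
cycle 3: idle
cycle 4: idle
cycle 5: idle
cycle 6: idle
cycle 7: W0.I1
cycle 8: W0.I2
cycle 9: W1.I2
cycle 10: W0.I3

Answer: 11 cycles, utilization 7/11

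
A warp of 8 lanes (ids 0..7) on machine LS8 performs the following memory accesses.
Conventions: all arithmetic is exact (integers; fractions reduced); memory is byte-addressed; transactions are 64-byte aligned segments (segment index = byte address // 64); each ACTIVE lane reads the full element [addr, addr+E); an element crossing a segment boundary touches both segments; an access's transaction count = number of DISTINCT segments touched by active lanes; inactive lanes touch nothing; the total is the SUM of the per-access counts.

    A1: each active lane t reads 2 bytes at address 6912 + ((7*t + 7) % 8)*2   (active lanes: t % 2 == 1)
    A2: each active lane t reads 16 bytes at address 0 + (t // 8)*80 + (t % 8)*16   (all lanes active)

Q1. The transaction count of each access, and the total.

A1: 1 transaction
A2: 2 transactions

Answer: 1,2; total 3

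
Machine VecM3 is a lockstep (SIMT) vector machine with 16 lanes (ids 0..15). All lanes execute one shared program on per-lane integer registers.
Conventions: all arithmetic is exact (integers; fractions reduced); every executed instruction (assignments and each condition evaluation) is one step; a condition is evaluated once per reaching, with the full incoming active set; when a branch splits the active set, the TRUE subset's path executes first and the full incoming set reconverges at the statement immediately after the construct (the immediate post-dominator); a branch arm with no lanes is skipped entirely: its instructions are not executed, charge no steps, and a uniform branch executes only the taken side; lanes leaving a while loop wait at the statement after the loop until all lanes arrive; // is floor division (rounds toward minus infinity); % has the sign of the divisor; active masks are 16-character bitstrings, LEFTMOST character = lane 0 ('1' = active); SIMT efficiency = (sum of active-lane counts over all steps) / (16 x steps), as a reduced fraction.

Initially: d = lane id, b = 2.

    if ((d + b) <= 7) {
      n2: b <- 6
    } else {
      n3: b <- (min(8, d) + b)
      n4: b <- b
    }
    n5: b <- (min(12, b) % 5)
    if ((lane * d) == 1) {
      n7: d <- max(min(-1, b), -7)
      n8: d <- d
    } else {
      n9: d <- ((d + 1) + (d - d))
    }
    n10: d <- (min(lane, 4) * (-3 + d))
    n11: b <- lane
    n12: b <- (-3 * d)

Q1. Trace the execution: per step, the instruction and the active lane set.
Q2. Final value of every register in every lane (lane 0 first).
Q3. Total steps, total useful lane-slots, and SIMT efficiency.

step 0: eval ((d + b) <= 7)          1111111111111111
step 1: b <- 6                       1111110000000000
step 2: b <- (min(8, d) + b)         0000001111111111
step 3: b <- b                       0000001111111111
step 4: b <- (min(12, b) % 5)        1111111111111111
step 5: eval ((lane * d) == 1)       1111111111111111
step 6: d <- max(min(-1, b), -7)     0100000000000000
step 7: d <- d                       0100000000000000
step 8: d <- ((d + 1) + (d - d))     1011111111111111
step 9: d <- (min(lane, 4) * (-3 + d)) 1111111111111111
step 10: b <- lane                    1111111111111111
step 11: b <- (-3 * d)                1111111111111111

Answer: 12 steps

d: 0,-4,0,3,8,12,16,20,24,28,32,36,40,44,48,52
b: 0,12,0,-9,-24,-36,-48,-60,-72,-84,-96,-108,-120,-132,-144,-156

steps = 12; useful = 139; efficiency = 139/192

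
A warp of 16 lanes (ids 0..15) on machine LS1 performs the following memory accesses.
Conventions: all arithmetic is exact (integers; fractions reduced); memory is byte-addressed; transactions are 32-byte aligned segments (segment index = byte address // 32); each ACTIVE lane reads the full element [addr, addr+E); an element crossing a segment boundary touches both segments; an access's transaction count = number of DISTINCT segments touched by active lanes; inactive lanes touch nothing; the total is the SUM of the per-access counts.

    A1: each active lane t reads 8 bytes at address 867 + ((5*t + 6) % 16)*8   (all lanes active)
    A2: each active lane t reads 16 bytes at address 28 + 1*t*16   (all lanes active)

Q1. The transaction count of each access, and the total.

A1: 5 transactions
A2: 9 transactions

Answer: 5,9; total 14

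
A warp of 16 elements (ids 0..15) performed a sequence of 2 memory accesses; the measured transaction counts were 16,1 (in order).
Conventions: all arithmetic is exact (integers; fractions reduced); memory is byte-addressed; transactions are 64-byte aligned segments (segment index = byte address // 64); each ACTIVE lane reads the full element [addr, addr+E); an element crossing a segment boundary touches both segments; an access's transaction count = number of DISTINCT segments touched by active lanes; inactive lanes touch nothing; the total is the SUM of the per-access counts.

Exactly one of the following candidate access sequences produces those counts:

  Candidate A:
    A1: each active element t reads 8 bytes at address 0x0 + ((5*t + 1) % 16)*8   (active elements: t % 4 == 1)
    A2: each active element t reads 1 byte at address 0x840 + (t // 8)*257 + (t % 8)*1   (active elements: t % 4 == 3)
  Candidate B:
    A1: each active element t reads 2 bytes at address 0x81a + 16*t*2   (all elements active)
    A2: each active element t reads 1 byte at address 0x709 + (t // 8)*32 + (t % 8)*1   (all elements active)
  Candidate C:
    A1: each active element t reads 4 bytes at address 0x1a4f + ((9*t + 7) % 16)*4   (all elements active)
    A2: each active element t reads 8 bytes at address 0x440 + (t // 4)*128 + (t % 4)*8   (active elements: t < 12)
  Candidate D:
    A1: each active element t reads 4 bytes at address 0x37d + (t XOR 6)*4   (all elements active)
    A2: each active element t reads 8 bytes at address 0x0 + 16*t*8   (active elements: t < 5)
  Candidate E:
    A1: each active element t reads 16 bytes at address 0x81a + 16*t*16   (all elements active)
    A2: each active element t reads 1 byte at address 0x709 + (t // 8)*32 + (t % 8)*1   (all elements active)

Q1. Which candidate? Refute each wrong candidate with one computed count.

A: A1 gives 2 transactions, not 16
B: A1 gives 8 transactions, not 16
C: A1 gives 2 transactions, not 16
D: A1 gives 2 transactions, not 16
E: all counts match (16,1)

Answer: E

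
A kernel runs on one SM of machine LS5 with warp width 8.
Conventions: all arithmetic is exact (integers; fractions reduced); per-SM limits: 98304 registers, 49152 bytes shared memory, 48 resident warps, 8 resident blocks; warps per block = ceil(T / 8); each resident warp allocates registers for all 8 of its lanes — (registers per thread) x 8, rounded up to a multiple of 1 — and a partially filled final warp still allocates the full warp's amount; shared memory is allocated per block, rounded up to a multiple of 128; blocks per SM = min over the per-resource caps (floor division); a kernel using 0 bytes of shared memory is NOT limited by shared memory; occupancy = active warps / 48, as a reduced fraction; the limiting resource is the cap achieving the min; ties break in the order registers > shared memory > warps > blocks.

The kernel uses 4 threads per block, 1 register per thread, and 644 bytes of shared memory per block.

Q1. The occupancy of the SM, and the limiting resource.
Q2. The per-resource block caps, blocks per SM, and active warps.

Answer: occupancy 1/6, limited by blocks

registers: 12288 blocks
shared memory: 64 blocks
warps: 48 blocks
blocks: 8 blocks

Answer: 8 blocks, 8 active warps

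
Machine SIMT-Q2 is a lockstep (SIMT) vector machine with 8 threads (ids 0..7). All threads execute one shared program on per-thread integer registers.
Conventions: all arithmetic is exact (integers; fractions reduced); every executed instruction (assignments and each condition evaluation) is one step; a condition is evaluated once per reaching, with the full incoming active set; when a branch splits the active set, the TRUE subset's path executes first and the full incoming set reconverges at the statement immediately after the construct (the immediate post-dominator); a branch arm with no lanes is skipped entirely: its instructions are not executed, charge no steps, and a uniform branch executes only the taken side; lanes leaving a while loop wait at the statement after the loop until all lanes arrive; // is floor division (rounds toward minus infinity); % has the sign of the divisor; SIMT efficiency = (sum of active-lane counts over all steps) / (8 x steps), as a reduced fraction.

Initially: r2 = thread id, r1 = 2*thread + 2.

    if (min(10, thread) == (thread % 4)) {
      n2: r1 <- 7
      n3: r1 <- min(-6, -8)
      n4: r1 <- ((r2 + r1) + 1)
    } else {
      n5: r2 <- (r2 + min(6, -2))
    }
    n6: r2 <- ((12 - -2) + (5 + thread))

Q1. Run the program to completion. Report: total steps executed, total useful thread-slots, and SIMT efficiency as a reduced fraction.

Answer: 6 steps, 32 useful, 2/3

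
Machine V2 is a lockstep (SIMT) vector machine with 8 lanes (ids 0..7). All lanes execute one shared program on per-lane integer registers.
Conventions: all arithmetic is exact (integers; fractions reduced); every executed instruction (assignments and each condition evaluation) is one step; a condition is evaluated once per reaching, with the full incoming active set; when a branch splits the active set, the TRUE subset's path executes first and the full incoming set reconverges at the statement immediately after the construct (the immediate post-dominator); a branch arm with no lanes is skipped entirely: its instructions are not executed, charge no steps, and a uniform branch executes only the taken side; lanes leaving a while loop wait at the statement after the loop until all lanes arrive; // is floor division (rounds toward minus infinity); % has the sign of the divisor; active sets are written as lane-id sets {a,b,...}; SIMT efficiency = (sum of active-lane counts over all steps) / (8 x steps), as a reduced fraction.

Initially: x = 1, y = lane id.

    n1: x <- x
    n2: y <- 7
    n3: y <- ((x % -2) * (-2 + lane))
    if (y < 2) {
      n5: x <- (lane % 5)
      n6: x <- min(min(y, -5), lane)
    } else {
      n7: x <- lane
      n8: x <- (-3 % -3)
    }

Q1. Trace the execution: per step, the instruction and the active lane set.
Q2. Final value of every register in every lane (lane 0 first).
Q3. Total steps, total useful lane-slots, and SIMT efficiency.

step 0: x <- x                       {0,1,2,3,4,5,6,7}
step 1: y <- 7                       {0,1,2,3,4,5,6,7}
step 2: y <- ((x % -2) * (-2 + lane)) {0,1,2,3,4,5,6,7}
step 3: eval (y < 2)                 {0,1,2,3,4,5,6,7}
step 4: x <- (lane % 5)              {1,2,3,4,5,6,7}
step 5: x <- min(min(y, -5), lane)   {1,2,3,4,5,6,7}
step 6: x <- lane                    {0}
step 7: x <- (-3 % -3)               {0}

Answer: 8 steps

x: 0,-5,-5,-5,-5,-5,-5,-5
y: 2,1,0,-1,-2,-3,-4,-5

steps = 8; useful = 48; efficiency = 48/64 = 3/4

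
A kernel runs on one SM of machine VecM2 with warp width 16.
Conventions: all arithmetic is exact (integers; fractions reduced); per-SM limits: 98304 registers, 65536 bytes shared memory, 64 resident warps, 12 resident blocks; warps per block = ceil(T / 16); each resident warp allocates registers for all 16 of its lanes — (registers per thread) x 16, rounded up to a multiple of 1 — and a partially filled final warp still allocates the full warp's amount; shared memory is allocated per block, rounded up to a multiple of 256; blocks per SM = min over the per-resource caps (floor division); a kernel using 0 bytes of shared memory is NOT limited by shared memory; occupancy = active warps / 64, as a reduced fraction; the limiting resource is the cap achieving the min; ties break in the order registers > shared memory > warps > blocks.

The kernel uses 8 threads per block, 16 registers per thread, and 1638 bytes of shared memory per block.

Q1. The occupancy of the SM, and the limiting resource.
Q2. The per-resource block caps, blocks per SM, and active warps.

Answer: occupancy 3/16, limited by blocks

registers: 384 blocks
shared memory: 36 blocks
warps: 64 blocks
blocks: 12 blocks

Answer: 12 blocks, 12 active warps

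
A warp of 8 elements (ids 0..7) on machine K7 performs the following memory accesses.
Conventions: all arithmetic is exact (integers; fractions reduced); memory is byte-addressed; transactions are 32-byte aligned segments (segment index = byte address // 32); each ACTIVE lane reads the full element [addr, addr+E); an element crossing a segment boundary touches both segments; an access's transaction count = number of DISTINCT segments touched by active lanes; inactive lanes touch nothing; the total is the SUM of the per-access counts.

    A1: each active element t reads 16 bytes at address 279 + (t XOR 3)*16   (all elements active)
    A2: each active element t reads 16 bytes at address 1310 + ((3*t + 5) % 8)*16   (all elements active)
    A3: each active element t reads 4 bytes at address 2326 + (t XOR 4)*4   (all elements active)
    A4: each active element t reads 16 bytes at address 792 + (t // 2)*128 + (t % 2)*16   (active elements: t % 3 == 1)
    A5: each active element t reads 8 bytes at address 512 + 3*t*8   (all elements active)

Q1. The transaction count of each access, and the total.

A1: 5 transactions
A2: 5 transactions
A3: 2 transactions
A4: 4 transactions
A5: 6 transactions

Answer: 5,5,2,4,6; total 22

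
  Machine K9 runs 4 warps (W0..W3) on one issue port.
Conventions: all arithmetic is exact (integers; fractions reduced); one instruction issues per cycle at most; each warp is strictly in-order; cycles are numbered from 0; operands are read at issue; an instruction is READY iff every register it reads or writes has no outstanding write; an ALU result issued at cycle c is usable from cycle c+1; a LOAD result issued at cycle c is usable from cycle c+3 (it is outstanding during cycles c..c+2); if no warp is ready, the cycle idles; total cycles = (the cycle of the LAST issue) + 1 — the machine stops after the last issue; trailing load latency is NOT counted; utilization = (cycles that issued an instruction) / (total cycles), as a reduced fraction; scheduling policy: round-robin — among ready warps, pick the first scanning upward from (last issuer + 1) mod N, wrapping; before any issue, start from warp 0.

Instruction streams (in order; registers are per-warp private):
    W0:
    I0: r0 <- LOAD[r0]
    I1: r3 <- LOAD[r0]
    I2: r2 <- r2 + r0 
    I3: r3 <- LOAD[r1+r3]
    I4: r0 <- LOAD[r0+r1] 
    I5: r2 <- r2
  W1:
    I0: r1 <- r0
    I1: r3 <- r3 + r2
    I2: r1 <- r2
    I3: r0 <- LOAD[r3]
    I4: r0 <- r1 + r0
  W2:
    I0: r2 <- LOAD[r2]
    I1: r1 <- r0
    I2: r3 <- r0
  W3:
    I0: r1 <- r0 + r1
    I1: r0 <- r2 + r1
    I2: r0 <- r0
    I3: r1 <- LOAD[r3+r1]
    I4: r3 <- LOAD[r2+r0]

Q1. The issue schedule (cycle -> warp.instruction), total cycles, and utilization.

cycle 0: W0.I0
cycle 1: W1.I0
cycle 2: W2.I0
cycle 3: W3.I0
cycle 4: W0.I1
cycle 5: W1.I1
cycle 6: W2.I1
cycle 7: W3.I1
cycle 8: W0.I2
cycle 9: W1.I2
cycle 10: W2.I2
cycle 11: W3.I2
cycle 12: W0.I3
cycle 13: W1.I3
cycle 14: W3.I3
cycle 15: W0.I4
cycle 16: W1.I4
cycle 17: W3.I4
cycle 18: W0.I5

Answer: 19 cycles, utilization 1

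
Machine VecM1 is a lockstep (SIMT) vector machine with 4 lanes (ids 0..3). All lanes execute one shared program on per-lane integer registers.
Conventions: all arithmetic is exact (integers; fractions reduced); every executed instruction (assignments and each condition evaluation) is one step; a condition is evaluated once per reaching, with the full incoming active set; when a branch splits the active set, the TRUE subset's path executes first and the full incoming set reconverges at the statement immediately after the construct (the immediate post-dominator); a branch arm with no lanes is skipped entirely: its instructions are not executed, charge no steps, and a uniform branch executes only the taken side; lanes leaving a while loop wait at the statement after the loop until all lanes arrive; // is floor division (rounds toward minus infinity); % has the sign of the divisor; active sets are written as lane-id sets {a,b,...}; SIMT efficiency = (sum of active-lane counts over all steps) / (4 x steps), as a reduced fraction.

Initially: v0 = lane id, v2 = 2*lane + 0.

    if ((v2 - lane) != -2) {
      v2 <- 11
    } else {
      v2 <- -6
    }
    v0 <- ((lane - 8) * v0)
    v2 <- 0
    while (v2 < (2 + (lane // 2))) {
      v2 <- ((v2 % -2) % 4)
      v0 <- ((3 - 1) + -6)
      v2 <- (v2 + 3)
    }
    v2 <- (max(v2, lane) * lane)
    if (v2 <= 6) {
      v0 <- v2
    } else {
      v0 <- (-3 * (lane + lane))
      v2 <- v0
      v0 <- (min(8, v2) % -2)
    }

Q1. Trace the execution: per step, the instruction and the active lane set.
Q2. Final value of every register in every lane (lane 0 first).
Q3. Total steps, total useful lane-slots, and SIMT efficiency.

step 0: eval ((v2 - lane) != -2)     {0,1,2,3}
step 1: v2 <- 11                     {0,1,2,3}
step 2: v0 <- ((lane - 8) * v0)      {0,1,2,3}
step 3: v2 <- 0                      {0,1,2,3}
step 4: eval (v2 < (2 + (lane // 2))) {0,1,2,3}
step 5: v2 <- ((v2 % -2) % 4)        {0,1,2,3}
step 6: v0 <- ((3 - 1) + -6)         {0,1,2,3}
step 7: v2 <- (v2 + 3)               {0,1,2,3}
step 8: eval (v2 < (2 + (lane // 2))) {0,1,2,3}
step 9: v2 <- (max(v2, lane) * lane) {0,1,2,3}
step 10: eval (v2 <= 6)               {0,1,2,3}
step 11: v0 <- v2                     {0,1,2}
step 12: v0 <- (-3 * (lane + lane))   {3}
step 13: v2 <- v0                     {3}
step 14: v0 <- (min(8, v2) % -2)      {3}

Answer: 15 steps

v0: 0,3,6,0
v2: 0,3,6,-18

steps = 15; useful = 50; efficiency = 50/60 = 5/6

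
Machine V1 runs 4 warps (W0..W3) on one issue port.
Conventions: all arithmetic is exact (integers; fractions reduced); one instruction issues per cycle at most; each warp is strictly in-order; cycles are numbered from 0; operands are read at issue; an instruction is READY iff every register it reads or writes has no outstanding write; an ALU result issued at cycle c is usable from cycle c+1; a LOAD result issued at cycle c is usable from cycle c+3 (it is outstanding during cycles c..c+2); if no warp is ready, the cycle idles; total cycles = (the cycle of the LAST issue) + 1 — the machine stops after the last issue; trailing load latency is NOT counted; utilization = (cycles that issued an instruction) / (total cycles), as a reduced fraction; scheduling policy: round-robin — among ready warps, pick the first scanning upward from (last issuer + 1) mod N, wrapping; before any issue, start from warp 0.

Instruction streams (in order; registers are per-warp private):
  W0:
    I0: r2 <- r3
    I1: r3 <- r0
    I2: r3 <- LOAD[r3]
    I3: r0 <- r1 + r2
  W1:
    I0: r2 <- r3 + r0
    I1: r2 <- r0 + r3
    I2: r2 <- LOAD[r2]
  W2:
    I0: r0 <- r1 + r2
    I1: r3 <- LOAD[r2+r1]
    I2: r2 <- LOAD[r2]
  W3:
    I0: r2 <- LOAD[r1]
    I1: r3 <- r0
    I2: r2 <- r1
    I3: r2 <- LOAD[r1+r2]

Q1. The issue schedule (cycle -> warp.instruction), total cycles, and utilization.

cycle 0: W0.I0
cycle 1: W1.I0
cycle 2: W2.I0
cycle 3: W3.I0
cycle 4: W0.I1
cycle 5: W1.I1
cycle 6: W2.I1
cycle 7: W3.I1
cycle 8: W0.I2
cycle 9: W1.I2
cycle 10: W2.I2
cycle 11: W3.I2
cycle 12: W0.I3
cycle 13: W3.I3

Answer: 14 cycles, utilization 1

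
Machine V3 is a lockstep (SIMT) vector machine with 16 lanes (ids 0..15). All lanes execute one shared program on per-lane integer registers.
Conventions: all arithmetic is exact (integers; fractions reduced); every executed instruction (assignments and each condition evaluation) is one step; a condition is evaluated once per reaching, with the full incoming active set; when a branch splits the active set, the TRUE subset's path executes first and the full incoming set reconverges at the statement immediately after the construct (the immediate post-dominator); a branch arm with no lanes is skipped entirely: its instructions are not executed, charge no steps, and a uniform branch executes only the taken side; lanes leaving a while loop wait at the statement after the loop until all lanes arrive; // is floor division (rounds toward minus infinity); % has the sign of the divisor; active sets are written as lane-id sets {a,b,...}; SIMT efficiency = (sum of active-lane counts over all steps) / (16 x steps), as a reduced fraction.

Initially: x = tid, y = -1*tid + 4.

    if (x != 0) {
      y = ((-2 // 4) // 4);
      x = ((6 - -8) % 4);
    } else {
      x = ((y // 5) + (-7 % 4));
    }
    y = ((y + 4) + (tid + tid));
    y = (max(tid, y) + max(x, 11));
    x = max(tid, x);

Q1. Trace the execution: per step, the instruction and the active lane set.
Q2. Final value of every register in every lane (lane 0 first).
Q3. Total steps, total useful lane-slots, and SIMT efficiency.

step 0: eval (x != 0)                {0,1,2,3,4,5,6,7,8,9,10,11,12,13,14,15}
step 1: y <- ((-2 // 4) // 4)        {1,2,3,4,5,6,7,8,9,10,11,12,13,14,15}
step 2: x <- ((6 - -8) % 4)          {1,2,3,4,5,6,7,8,9,10,11,12,13,14,15}
step 3: x <- ((y // 5) + (-7 % 4))   {0}
step 4: y <- ((y + 4) + (tid + tid)) {0,1,2,3,4,5,6,7,8,9,10,11,12,13,14,15}
step 5: y <- (max(tid, y) + max(x, 11)) {0,1,2,3,4,5,6,7,8,9,10,11,12,13,14,15}
step 6: x <- max(tid, x)             {0,1,2,3,4,5,6,7,8,9,10,11,12,13,14,15}

Answer: 7 steps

x: 1,2,2,3,4,5,6,7,8,9,10,11,12,13,14,15
y: 19,16,18,20,22,24,26,28,30,32,34,36,38,40,42,44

steps = 7; useful = 95; efficiency = 95/112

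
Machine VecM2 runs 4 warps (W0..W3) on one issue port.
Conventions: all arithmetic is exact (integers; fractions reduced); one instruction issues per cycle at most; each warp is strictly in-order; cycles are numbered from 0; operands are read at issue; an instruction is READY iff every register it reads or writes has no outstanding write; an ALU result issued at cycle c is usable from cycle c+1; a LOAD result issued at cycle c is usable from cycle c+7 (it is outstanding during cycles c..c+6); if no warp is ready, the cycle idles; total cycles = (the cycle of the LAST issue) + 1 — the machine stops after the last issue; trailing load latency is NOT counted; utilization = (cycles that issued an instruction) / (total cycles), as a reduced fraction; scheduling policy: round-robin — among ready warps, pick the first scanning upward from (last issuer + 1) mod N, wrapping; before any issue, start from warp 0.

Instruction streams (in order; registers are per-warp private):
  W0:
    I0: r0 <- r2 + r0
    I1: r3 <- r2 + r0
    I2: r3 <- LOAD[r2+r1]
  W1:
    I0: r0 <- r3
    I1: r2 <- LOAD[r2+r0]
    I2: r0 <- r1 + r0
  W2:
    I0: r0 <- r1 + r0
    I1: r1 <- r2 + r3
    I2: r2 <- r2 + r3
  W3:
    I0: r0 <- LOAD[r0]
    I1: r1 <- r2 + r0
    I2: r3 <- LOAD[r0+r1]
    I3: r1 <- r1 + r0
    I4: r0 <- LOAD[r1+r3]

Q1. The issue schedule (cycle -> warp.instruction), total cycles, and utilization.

cycle 0: W0.I0
cycle 1: W1.I0
cycle 2: W2.I0
cycle 3: W3.I0
cycle 4: W0.I1
cycle 5: W1.I1
cycle 6: W2.I1
cycle 7: W0.I2
cycle 8: W1.I2
cycle 9: W2.I2
cycle 10: W3.I1
cycle 11: W3.I2
cycle 12: W3.I3
cycle 13: idle
cycle 14: idle
cycle 15: idle
cycle 16: idle
cycle 17: idle
cycle 18: W3.I4

Answer: 19 cycles, utilization 14/19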